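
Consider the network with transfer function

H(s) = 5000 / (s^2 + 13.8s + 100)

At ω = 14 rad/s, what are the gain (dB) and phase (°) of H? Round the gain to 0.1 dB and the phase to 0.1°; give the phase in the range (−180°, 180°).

At s = jω = j14:
quadratic: (j14)² + 13.8·j14 + 100 = -96 + j193.2 → |·| ≈ 215.74, ∠ ≈ 116.42°
|H| = 5000 / 215.74 ≈ 23.176
Gain = 20 log₁₀(23.176) ≈ 27.30 dB
∠H = 0.00° − 116.42° = -116.42°

27.3 dB, -116.4°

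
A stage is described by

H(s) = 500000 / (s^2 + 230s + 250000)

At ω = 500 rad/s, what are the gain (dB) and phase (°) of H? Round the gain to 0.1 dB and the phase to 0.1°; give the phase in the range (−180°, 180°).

At s = jω = j500:
quadratic: (j500)² + 230·j500 + 250000 = 0 + j115000 → |·| ≈ 1.15e+05, ∠ ≈ 90.00°
|H| = 500000 / 1.15e+05 ≈ 4.3478
Gain = 20 log₁₀(4.3478) ≈ 12.77 dB
∠H = 0.00° − 90.00° = -90.00°

12.8 dB, -90.0°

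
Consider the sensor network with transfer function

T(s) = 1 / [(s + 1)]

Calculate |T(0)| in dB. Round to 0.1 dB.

0.0 dB

T(0) = 1 · 1 / 1 = 1
20 log₁₀(1) ≈ 0.00 dB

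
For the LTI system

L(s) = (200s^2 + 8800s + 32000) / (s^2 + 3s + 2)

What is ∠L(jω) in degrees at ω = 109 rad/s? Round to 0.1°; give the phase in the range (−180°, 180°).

Substitute s = j109:
Numerator: 200(j109)^2 + 8800(j109) + 32000 = -2344200 + j959200
Denominator: (j109)^2 + 3(j109) + 2 = -11879 + j327
|N| = √(2344200² + 959200²) ≈ 2.5329e+06, ∠N ≈ 157.75°
|D| = √(11879² + 327²) ≈ 11883, ∠D ≈ 178.42°
∠L = 157.75° − 178.42° = -20.67°

-20.7°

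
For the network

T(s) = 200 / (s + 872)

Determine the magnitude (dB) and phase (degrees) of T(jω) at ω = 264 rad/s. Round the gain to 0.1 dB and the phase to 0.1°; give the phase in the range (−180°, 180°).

-13.2 dB, -16.8°

At s = jω = j264:
pole (s+872): 872 + j264 → |·| = √(872²+264²) = √830080 ≈ 911.09, ∠ = arctan(264/872) ≈ 16.84°
|T| = 200 / 911.09 ≈ 0.21952
Gain = 20 log₁₀(0.21952) ≈ -13.17 dB
∠T = 0.00° − 16.84° = -16.84°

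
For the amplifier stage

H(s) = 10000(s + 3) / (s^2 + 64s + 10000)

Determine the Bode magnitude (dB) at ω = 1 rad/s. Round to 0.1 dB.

10.0 dB

At s = jω = j1:
zero (s+3): 3 + j1 → |·| = √(3²+1²) = √10 ≈ 3.1623, ∠ = arctan(1/3) ≈ 18.43°
quadratic: (j1)² + 64·j1 + 10000 = 9999 + j64 → |·| ≈ 9999.2, ∠ ≈ 0.37°
|H| = 10000 · 3.1623 / 9999.2 ≈ 3.1626
Gain = 20 log₁₀(3.1626) ≈ 10.00 dB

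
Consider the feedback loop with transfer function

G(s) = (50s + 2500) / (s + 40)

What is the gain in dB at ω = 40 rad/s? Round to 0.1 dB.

Substitute s = j40:
Numerator: 50(j40) + 2500 = 2500 + j2000
Denominator: (j40) + 40 = 40 + j40
|N| = √(2500² + 2000²) ≈ 3201.6, ∠N ≈ 38.66°
|D| = √(40² + 40²) ≈ 56.569, ∠D ≈ 45.00°
|G| = 3201.6 / 56.569 ≈ 56.596
Gain = 20 log₁₀(56.596) ≈ 35.06 dB

35.1 dB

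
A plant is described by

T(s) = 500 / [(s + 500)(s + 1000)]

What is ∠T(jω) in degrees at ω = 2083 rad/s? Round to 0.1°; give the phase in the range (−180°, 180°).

At s = jω = j2083:
pole (s+500): 500 + j2083 → |·| = √(500²+2083²) = √4588889 ≈ 2142.2, ∠ = arctan(2083/500) ≈ 76.50°
pole (s+1000): 1000 + j2083 → |·| = √(1000²+2083²) = √5338889 ≈ 2310.6, ∠ = arctan(2083/1000) ≈ 64.36°
∠T = 0.00° − 140.86° = -140.86°

-140.9°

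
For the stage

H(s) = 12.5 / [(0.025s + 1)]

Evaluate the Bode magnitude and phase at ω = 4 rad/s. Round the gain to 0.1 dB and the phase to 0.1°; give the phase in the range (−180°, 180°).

At ω = 4 rad/s:
pole (1 + j4·0.025) = 1 + j0.1 → |·| ≈ 1.005, ∠ ≈ 5.71°
|H| = 12.5 · 1 / (1.005) ≈ 12.438
Gain = 20 log₁₀(12.438) ≈ 21.90 dB
∠H = (0°) − (5.71°) = -5.71°

21.9 dB, -5.7°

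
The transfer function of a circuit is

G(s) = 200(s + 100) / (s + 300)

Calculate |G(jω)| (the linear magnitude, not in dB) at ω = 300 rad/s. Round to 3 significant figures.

149

At s = jω = j300:
zero (s+100): 100 + j300 → |·| = √(100²+300²) = √100000 ≈ 316.23, ∠ = arctan(300/100) ≈ 71.57°
pole (s+300): 300 + j300 → |·| = √(300²+300²) = √180000 ≈ 424.26, ∠ = arctan(300/300) ≈ 45.00°
|G| = 200 · 316.23 / 424.26 ≈ 149.07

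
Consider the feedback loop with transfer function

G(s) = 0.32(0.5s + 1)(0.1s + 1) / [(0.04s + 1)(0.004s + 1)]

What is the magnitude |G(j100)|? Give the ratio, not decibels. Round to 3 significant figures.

At ω = 100 rad/s:
zero (1 + j100·0.5) = 1 + j50 → |·| ≈ 50.01, ∠ ≈ 88.85°
zero (1 + j100·0.1) = 1 + j10 → |·| ≈ 10.05, ∠ ≈ 84.29°
pole (1 + j100·0.04) = 1 + j4 → |·| ≈ 4.1231, ∠ ≈ 75.96°
pole (1 + j100·0.004) = 1 + j0.4 → |·| ≈ 1.077, ∠ ≈ 21.80°
|G| = 0.32 · 50.01 · 10.05 / (4.1231 · 1.077) ≈ 36.219

36.2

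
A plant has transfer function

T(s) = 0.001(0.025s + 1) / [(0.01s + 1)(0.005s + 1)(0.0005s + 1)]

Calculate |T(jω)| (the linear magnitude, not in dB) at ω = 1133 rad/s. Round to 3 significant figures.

0.000377

At ω = 1133 rad/s:
zero (1 + j1133·0.025) = 1 + j28.325 → |·| ≈ 28.343, ∠ ≈ 87.98°
pole (1 + j1133·0.01) = 1 + j11.33 → |·| ≈ 11.374, ∠ ≈ 84.96°
pole (1 + j1133·0.005) = 1 + j5.665 → |·| ≈ 5.7526, ∠ ≈ 79.99°
pole (1 + j1133·0.0005) = 1 + j0.5665 → |·| ≈ 1.1493, ∠ ≈ 29.53°
|T| = 0.001 · 28.343 / (11.374 · 5.7526 · 1.1493) ≈ 0.00037691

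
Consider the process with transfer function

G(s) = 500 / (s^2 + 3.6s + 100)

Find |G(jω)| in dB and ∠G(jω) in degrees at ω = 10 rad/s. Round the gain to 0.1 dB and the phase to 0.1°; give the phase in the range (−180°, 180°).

At s = jω = j10:
quadratic: (j10)² + 3.6·j10 + 100 = 0 + j36 → |·| ≈ 36, ∠ ≈ 90.00°
|G| = 500 / 36 ≈ 13.889
Gain = 20 log₁₀(13.889) ≈ 22.85 dB
∠G = 0.00° − 90.00° = -90.00°

22.9 dB, -90.0°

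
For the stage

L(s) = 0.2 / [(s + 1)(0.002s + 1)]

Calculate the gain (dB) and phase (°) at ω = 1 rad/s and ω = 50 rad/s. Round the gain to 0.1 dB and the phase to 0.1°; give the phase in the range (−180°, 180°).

ω = 1: -17.0 dB, -45.1°; ω = 50: -48.0 dB, -94.6°

At ω = 1 rad/s:
pole (1 + j1·1) = 1 + j1 → |·| ≈ 1.4142, ∠ ≈ 45.00°
pole (1 + j1·0.002) = 1 + j0.002 → |·| ≈ 1, ∠ ≈ 0.11°
|L| = 0.2 · 1 / (1.4142 · 1) ≈ 0.14142
Gain = 20 log₁₀(0.14142) ≈ -16.99 dB
∠L = (0°) − (45.00° + 0.11°) = -45.11°

At ω = 50 rad/s:
pole (1 + j50·1) = 1 + j50 → |·| ≈ 50.01, ∠ ≈ 88.85°
pole (1 + j50·0.002) = 1 + j0.1 → |·| ≈ 1.005, ∠ ≈ 5.71°
|L| = 0.2 · 1 / (50.01 · 1.005) ≈ 0.0039793
Gain = 20 log₁₀(0.0039793) ≈ -48.00 dB
∠L = (0°) − (88.85° + 5.71°) = -94.56°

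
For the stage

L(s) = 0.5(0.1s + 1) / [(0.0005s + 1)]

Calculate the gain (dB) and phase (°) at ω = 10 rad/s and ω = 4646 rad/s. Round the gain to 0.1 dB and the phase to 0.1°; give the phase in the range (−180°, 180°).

At ω = 10 rad/s:
zero (1 + j10·0.1) = 1 + j1 → |·| ≈ 1.4142, ∠ ≈ 45.00°
pole (1 + j10·0.0005) = 1 + j0.005 → |·| ≈ 1, ∠ ≈ 0.29°
|L| = 0.5 · 1.4142 / (1) ≈ 0.7071
Gain = 20 log₁₀(0.7071) ≈ -3.01 dB
∠L = (45.00°) − (0.29°) = 44.71°

At ω = 4646 rad/s:
zero (1 + j4646·0.1) = 1 + j464.6 → |·| ≈ 464.6, ∠ ≈ 89.88°
pole (1 + j4646·0.0005) = 1 + j2.323 → |·| ≈ 2.5291, ∠ ≈ 66.71°
|L| = 0.5 · 464.6 / (2.5291) ≈ 91.851
Gain = 20 log₁₀(91.851) ≈ 39.26 dB
∠L = (89.88°) − (66.71°) = 23.17°

ω = 10: -3.0 dB, 44.7°; ω = 4646: 39.3 dB, 23.2°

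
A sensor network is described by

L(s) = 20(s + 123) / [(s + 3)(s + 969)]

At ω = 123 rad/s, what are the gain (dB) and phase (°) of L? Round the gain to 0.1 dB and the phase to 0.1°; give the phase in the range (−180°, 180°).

At s = jω = j123:
zero (s+123): 123 + j123 → |·| = √(123²+123²) = √30258 ≈ 173.95, ∠ = arctan(123/123) ≈ 45.00°
pole (s+3): 3 + j123 → |·| = √(3²+123²) = √15138 ≈ 123.04, ∠ = arctan(123/3) ≈ 88.60°
pole (s+969): 969 + j123 → |·| = √(969²+123²) = √954090 ≈ 976.78, ∠ = arctan(123/969) ≈ 7.23°
|L| = 20 · 173.95 / 1.2018e+05 ≈ 0.028948
Gain = 20 log₁₀(0.028948) ≈ -30.77 dB
∠L = 45.00° − 95.83° = -50.83°

-30.8 dB, -50.8°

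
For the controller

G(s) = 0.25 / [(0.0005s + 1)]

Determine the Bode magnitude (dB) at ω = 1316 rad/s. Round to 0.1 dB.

-13.6 dB

At ω = 1316 rad/s:
pole (1 + j1316·0.0005) = 1 + j0.658 → |·| ≈ 1.1971, ∠ ≈ 33.34°
|G| = 0.25 · 1 / (1.1971) ≈ 0.20884
Gain = 20 log₁₀(0.20884) ≈ -13.60 dB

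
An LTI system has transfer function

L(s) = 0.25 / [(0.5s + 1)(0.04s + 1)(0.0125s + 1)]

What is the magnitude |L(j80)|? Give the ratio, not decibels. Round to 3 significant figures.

At ω = 80 rad/s:
pole (1 + j80·0.5) = 1 + j40 → |·| ≈ 40.012, ∠ ≈ 88.57°
pole (1 + j80·0.04) = 1 + j3.2 → |·| ≈ 3.3526, ∠ ≈ 72.65°
pole (1 + j80·0.0125) = 1 + j1 → |·| ≈ 1.4142, ∠ ≈ 45.00°
|L| = 0.25 · 1 / (40.012 · 3.3526 · 1.4142) ≈ 0.0013178

0.00132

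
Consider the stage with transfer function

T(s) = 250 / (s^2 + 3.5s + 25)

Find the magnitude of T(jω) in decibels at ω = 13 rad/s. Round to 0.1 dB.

4.4 dB

At s = jω = j13:
quadratic: (j13)² + 3.5·j13 + 25 = -144 + j45.5 → |·| ≈ 151.02, ∠ ≈ 162.46°
|T| = 250 / 151.02 ≈ 1.6554
Gain = 20 log₁₀(1.6554) ≈ 4.38 dB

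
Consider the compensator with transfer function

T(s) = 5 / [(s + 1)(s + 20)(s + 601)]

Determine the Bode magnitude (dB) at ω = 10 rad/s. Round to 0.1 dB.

At s = jω = j10:
pole (s+1): 1 + j10 → |·| = √(1²+10²) = √101 ≈ 10.05, ∠ = arctan(10/1) ≈ 84.29°
pole (s+20): 20 + j10 → |·| = √(20²+10²) = √500 ≈ 22.361, ∠ = arctan(10/20) ≈ 26.57°
pole (s+601): 601 + j10 → |·| = √(601²+10²) = √361301 ≈ 601.08, ∠ = arctan(10/601) ≈ 0.95°
|T| = 5 / 1.3508e+05 ≈ 3.7015e-05
Gain = 20 log₁₀(3.7015e-05) ≈ -88.63 dB

-88.6 dB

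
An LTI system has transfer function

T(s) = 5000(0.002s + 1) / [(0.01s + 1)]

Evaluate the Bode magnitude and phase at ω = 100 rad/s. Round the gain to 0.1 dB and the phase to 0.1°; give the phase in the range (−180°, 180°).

At ω = 100 rad/s:
zero (1 + j100·0.002) = 1 + j0.2 → |·| ≈ 1.0198, ∠ ≈ 11.31°
pole (1 + j100·0.01) = 1 + j1 → |·| ≈ 1.4142, ∠ ≈ 45.00°
|T| = 5000 · 1.0198 / (1.4142) ≈ 3605.6
Gain = 20 log₁₀(3605.6) ≈ 71.14 dB
∠T = (11.31°) − (45.00°) = -33.69°

71.1 dB, -33.7°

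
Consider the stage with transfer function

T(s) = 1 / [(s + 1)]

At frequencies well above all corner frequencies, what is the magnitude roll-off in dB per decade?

-20 dB/decade

Each pole contributes −20 dB/decade at high frequency; each zero contributes +20 dB/decade.
Net: 0 zero(s) − 1 pole(s) → -20 dB/decade.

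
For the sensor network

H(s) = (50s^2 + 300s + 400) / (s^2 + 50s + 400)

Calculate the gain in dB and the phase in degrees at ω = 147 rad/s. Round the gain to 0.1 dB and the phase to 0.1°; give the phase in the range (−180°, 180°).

33.7 dB, 16.8°

Substitute s = j147:
Numerator: 50(j147)^2 + 300(j147) + 400 = -1080050 + j44100
Denominator: (j147)^2 + 50(j147) + 400 = -21209 + j7350
|N| = √(1080050² + 44100²) ≈ 1.0809e+06, ∠N ≈ 177.66°
|D| = √(21209² + 7350²) ≈ 22446, ∠D ≈ 160.89°
|H| = 1.0809e+06 / 22446 ≈ 48.156
Gain = 20 log₁₀(48.156) ≈ 33.65 dB
∠H = 177.66° − 160.89° = 16.77°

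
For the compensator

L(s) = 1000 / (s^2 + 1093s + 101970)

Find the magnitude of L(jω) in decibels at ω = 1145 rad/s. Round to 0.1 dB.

-64.8 dB

Substitute s = j1145:
Numerator: 1000 = 1000 + j0
Denominator: (j1145)^2 + 1093(j1145) + 101970 = -1209055 + j1251485
|N| = √(1000² + 0²) ≈ 1000, ∠N ≈ 0.00°
|D| = √(1209055² + 1251485²) ≈ 1.7401e+06, ∠D ≈ 134.01°
|L| = 1000 / 1.7401e+06 ≈ 0.00057468
Gain = 20 log₁₀(0.00057468) ≈ -64.81 dB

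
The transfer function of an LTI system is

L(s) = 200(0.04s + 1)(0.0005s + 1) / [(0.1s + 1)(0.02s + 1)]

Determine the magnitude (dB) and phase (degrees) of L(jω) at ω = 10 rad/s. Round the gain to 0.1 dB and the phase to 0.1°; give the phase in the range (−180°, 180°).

At ω = 10 rad/s:
zero (1 + j10·0.04) = 1 + j0.4 → |·| ≈ 1.077, ∠ ≈ 21.80°
zero (1 + j10·0.0005) = 1 + j0.005 → |·| ≈ 1, ∠ ≈ 0.29°
pole (1 + j10·0.1) = 1 + j1 → |·| ≈ 1.4142, ∠ ≈ 45.00°
pole (1 + j10·0.02) = 1 + j0.2 → |·| ≈ 1.0198, ∠ ≈ 11.31°
|L| = 200 · 1.077 · 1 / (1.4142 · 1.0198) ≈ 149.36
Gain = 20 log₁₀(149.36) ≈ 43.48 dB
∠L = (21.80° + 0.29°) − (45.00° + 11.31°) = -34.22°

43.5 dB, -34.2°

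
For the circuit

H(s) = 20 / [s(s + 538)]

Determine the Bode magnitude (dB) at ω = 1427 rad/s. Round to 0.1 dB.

-100.7 dB

At s = jω = j1427:
pole (s+538): 538 + j1427 → |·| = √(538²+1427²) = √2325773 ≈ 1525, ∠ = arctan(1427/538) ≈ 69.34°
pole at origin: |s| = 1427, ∠ = 90.00° (in denominator)
|H| = 20 / 2.1762e+06 ≈ 9.1903e-06
Gain = 20 log₁₀(9.1903e-06) ≈ -100.73 dB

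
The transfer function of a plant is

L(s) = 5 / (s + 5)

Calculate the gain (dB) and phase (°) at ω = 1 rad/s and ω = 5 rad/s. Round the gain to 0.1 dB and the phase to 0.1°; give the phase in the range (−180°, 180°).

ω = 1: -0.2 dB, -11.3°; ω = 5: -3.0 dB, -45.0°

At s = jω = j1:
pole (s+5): 5 + j1 → |·| = √(5²+1²) = √26 ≈ 5.099, ∠ = arctan(1/5) ≈ 11.31°
|L| = 5 / 5.099 ≈ 0.98058
Gain = 20 log₁₀(0.98058) ≈ -0.17 dB
∠L = 0.00° − 11.31° = -11.31°

At s = jω = j5:
pole (s+5): 5 + j5 → |·| = √(5²+5²) = √50 ≈ 7.0711, ∠ = arctan(5/5) ≈ 45.00°
|L| = 5 / 7.0711 ≈ 0.7071
Gain = 20 log₁₀(0.7071) ≈ -3.01 dB
∠L = 0.00° − 45.00° = -45.00°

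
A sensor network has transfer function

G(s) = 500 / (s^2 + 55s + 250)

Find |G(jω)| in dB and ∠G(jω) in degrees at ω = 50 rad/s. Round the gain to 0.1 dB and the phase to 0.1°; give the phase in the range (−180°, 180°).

-17.0 dB, -129.3°

Substitute s = j50:
Numerator: 500 = 500 + j0
Denominator: (j50)^2 + 55(j50) + 250 = -2250 + j2750
|N| = √(500² + 0²) ≈ 500, ∠N ≈ 0.00°
|D| = √(2250² + 2750²) ≈ 3553.2, ∠D ≈ 129.29°
|G| = 500 / 3553.2 ≈ 0.14072
Gain = 20 log₁₀(0.14072) ≈ -17.03 dB
∠G = 0.00° − 129.29° = -129.29°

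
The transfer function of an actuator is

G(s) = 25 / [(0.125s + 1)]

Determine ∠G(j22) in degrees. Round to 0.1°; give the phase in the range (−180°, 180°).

-70.0°

At ω = 22 rad/s:
pole (1 + j22·0.125) = 1 + j2.75 → |·| ≈ 2.9262, ∠ ≈ 70.02°
∠G = (0°) − (70.02°) = -70.02°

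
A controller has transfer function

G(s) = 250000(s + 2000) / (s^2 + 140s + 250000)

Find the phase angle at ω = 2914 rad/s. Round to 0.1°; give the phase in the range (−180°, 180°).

At s = jω = j2914:
zero (s+2000): 2000 + j2914 → |·| = √(2000²+2914²) = √12491396 ≈ 3534.3, ∠ = arctan(2914/2000) ≈ 55.54°
quadratic: (j2914)² + 140·j2914 + 250000 = -8241396 + j407960 → |·| ≈ 8.2515e+06, ∠ ≈ 177.17°
∠G = 55.54° − 177.17° = -121.63°

-121.6°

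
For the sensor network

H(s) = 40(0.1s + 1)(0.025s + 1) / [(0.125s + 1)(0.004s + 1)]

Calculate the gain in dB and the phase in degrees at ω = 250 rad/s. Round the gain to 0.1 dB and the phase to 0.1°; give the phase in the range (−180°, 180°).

43.1 dB, 35.5°

At ω = 250 rad/s:
zero (1 + j250·0.1) = 1 + j25 → |·| ≈ 25.02, ∠ ≈ 87.71°
zero (1 + j250·0.025) = 1 + j6.25 → |·| ≈ 6.3295, ∠ ≈ 80.91°
pole (1 + j250·0.125) = 1 + j31.25 → |·| ≈ 31.266, ∠ ≈ 88.17°
pole (1 + j250·0.004) = 1 + j1 → |·| ≈ 1.4142, ∠ ≈ 45.00°
|H| = 40 · 25.02 · 6.3295 / (31.266 · 1.4142) ≈ 143.26
Gain = 20 log₁₀(143.26) ≈ 43.12 dB
∠H = (87.71° + 80.91°) − (88.17° + 45.00°) = 35.45°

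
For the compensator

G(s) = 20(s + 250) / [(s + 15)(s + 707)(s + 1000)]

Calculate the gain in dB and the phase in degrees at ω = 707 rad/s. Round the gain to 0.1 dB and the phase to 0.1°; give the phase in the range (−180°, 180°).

-95.2 dB, -98.5°

At s = jω = j707:
zero (s+250): 250 + j707 → |·| = √(250²+707²) = √562349 ≈ 749.9, ∠ = arctan(707/250) ≈ 70.53°
pole (s+15): 15 + j707 → |·| = √(15²+707²) = √500074 ≈ 707.16, ∠ = arctan(707/15) ≈ 88.78°
pole (s+707): 707 + j707 → |·| = √(707²+707²) = √999698 ≈ 999.85, ∠ = arctan(707/707) ≈ 45.00°
pole (s+1000): 1000 + j707 → |·| = √(1000²+707²) = √1499849 ≈ 1224.7, ∠ = arctan(707/1000) ≈ 35.26°
|G| = 20 · 749.9 / 8.6593e+08 ≈ 1.732e-05
Gain = 20 log₁₀(1.732e-05) ≈ -95.23 dB
∠G = 70.53° − 169.04° = -98.51°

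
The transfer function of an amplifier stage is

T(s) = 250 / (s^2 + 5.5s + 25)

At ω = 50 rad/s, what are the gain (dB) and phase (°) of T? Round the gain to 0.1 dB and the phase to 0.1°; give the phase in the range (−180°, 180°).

-20.0 dB, -173.7°

At s = jω = j50:
quadratic: (j50)² + 5.5·j50 + 25 = -2475 + j275 → |·| ≈ 2490.2, ∠ ≈ 173.66°
|T| = 250 / 2490.2 ≈ 0.10039
Gain = 20 log₁₀(0.10039) ≈ -19.97 dB
∠T = 0.00° − 173.66° = -173.66°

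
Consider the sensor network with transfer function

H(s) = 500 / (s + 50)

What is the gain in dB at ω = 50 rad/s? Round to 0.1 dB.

17.0 dB

Substitute s = j50:
Numerator: 500 = 500 + j0
Denominator: (j50) + 50 = 50 + j50
|N| = √(500² + 0²) ≈ 500, ∠N ≈ 0.00°
|D| = √(50² + 50²) ≈ 70.711, ∠D ≈ 45.00°
|H| = 500 / 70.711 ≈ 7.071
Gain = 20 log₁₀(7.071) ≈ 16.99 dB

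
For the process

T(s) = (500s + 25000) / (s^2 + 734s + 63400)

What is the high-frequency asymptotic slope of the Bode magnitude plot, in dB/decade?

Each pole contributes −20 dB/decade at high frequency; each zero contributes +20 dB/decade.
Net: 1 zero(s) − 2 pole(s) → -20 dB/decade.

-20 dB/decade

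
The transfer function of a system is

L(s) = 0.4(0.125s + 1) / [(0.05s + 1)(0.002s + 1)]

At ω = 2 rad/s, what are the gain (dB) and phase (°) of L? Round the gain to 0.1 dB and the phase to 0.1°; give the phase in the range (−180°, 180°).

-7.7 dB, 8.1°

At ω = 2 rad/s:
zero (1 + j2·0.125) = 1 + j0.25 → |·| ≈ 1.0308, ∠ ≈ 14.04°
pole (1 + j2·0.05) = 1 + j0.1 → |·| ≈ 1.005, ∠ ≈ 5.71°
pole (1 + j2·0.002) = 1 + j0.004 → |·| ≈ 1, ∠ ≈ 0.23°
|L| = 0.4 · 1.0308 / (1.005 · 1) ≈ 0.41027
Gain = 20 log₁₀(0.41027) ≈ -7.74 dB
∠L = (14.04°) − (5.71° + 0.23°) = 8.10°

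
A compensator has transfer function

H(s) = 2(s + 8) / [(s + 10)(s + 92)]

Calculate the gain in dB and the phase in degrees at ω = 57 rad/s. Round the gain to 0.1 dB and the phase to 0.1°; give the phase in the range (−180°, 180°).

At s = jω = j57:
zero (s+8): 8 + j57 → |·| = √(8²+57²) = √3313 ≈ 57.559, ∠ = arctan(57/8) ≈ 82.01°
pole (s+10): 10 + j57 → |·| = √(10²+57²) = √3349 ≈ 57.871, ∠ = arctan(57/10) ≈ 80.05°
pole (s+92): 92 + j57 → |·| = √(92²+57²) = √11713 ≈ 108.23, ∠ = arctan(57/92) ≈ 31.78°
|H| = 2 · 57.559 / 6263.4 ≈ 0.018379
Gain = 20 log₁₀(0.018379) ≈ -34.71 dB
∠H = 82.01° − 111.83° = -29.82°

-34.7 dB, -29.8°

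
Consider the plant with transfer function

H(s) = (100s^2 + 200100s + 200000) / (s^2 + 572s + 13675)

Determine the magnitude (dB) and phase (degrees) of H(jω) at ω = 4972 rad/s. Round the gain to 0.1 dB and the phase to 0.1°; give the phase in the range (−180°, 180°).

40.6 dB, -15.4°

Substitute s = j4972:
Numerator: 100(j4972)^2 + 200100(j4972) + 200000 = -2471878400 + j994897200
Denominator: (j4972)^2 + 572(j4972) + 13675 = -24707109 + j2843984
|N| = √(2471878400² + 994897200²) ≈ 2.6646e+09, ∠N ≈ 158.08°
|D| = √(24707109² + 2843984²) ≈ 2.487e+07, ∠D ≈ 173.43°
|H| = 2.6646e+09 / 2.487e+07 ≈ 107.14
Gain = 20 log₁₀(107.14) ≈ 40.60 dB
∠H = 158.08° − 173.43° = -15.35°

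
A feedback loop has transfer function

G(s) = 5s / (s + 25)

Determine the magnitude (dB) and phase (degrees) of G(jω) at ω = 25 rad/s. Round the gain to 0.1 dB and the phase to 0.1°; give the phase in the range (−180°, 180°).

11.0 dB, 45.0°

At s = jω = j25:
zero at origin: s = j25 → |·| = 25, ∠ = 90.00°
pole (s+25): 25 + j25 → |·| = √(25²+25²) = √1250 ≈ 35.355, ∠ = arctan(25/25) ≈ 45.00°
|G| = 5 · 25 / 35.355 ≈ 3.5356
Gain = 20 log₁₀(3.5356) ≈ 10.97 dB
∠G = 90.00° − 45.00° = 45.00°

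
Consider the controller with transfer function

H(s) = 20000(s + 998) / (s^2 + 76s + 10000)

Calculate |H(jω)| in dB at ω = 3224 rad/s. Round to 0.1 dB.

At s = jω = j3224:
zero (s+998): 998 + j3224 → |·| = √(998²+3224²) = √11390180 ≈ 3374.9, ∠ = arctan(3224/998) ≈ 72.80°
quadratic: (j3224)² + 76·j3224 + 10000 = -10384176 + j245024 → |·| ≈ 1.0387e+07, ∠ ≈ 178.65°
|H| = 20000 · 3374.9 / 1.0387e+07 ≈ 6.4983
Gain = 20 log₁₀(6.4983) ≈ 16.26 dB

16.3 dB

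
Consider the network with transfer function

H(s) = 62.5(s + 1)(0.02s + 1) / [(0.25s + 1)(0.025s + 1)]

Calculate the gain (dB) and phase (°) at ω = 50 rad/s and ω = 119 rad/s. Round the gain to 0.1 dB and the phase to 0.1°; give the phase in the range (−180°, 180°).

At ω = 50 rad/s:
zero (1 + j50·1) = 1 + j50 → |·| ≈ 50.01, ∠ ≈ 88.85°
zero (1 + j50·0.02) = 1 + j1 → |·| ≈ 1.4142, ∠ ≈ 45.00°
pole (1 + j50·0.25) = 1 + j12.5 → |·| ≈ 12.54, ∠ ≈ 85.43°
pole (1 + j50·0.025) = 1 + j1.25 → |·| ≈ 1.6008, ∠ ≈ 51.34°
|H| = 62.5 · 50.01 · 1.4142 / (12.54 · 1.6008) ≈ 220.2
Gain = 20 log₁₀(220.2) ≈ 46.86 dB
∠H = (88.85° + 45.00°) − (85.43° + 51.34°) = -2.92°

At ω = 119 rad/s:
zero (1 + j119·1) = 1 + j119 → |·| ≈ 119, ∠ ≈ 89.52°
zero (1 + j119·0.02) = 1 + j2.38 → |·| ≈ 2.5815, ∠ ≈ 67.21°
pole (1 + j119·0.25) = 1 + j29.75 → |·| ≈ 29.767, ∠ ≈ 88.07°
pole (1 + j119·0.025) = 1 + j2.975 → |·| ≈ 3.1386, ∠ ≈ 71.42°
|H| = 62.5 · 119 · 2.5815 / (29.767 · 3.1386) ≈ 205.51
Gain = 20 log₁₀(205.51) ≈ 46.26 dB
∠H = (89.52° + 67.21°) − (88.07° + 71.42°) = -2.76°

ω = 50: 46.9 dB, -2.9°; ω = 119: 46.3 dB, -2.8°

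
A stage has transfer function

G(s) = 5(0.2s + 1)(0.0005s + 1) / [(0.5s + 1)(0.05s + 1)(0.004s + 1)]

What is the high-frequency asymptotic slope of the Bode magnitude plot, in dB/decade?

Each pole contributes −20 dB/decade at high frequency; each zero contributes +20 dB/decade.
Net: 2 zero(s) − 3 pole(s) → -20 dB/decade.

-20 dB/decade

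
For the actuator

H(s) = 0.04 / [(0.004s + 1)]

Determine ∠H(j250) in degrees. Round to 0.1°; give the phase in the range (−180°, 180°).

-45.0°

At ω = 250 rad/s:
pole (1 + j250·0.004) = 1 + j1 → |·| ≈ 1.4142, ∠ ≈ 45.00°
∠H = (0°) − (45.00°) = -45.00°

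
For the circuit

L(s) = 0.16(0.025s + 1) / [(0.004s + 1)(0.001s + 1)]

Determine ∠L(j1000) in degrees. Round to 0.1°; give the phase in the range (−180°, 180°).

At ω = 1000 rad/s:
zero (1 + j1000·0.025) = 1 + j25 → |·| ≈ 25.02, ∠ ≈ 87.71°
pole (1 + j1000·0.004) = 1 + j4 → |·| ≈ 4.1231, ∠ ≈ 75.96°
pole (1 + j1000·0.001) = 1 + j1 → |·| ≈ 1.4142, ∠ ≈ 45.00°
∠L = (87.71°) − (75.96° + 45.00°) = -33.25°

-33.3°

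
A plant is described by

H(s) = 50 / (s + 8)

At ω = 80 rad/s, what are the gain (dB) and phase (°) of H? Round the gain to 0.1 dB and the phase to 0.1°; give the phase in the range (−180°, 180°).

-4.1 dB, -84.3°

Substitute s = j80:
Numerator: 50 = 50 + j0
Denominator: (j80) + 8 = 8 + j80
|N| = √(50² + 0²) ≈ 50, ∠N ≈ 0.00°
|D| = √(8² + 80²) ≈ 80.399, ∠D ≈ 84.29°
|H| = 50 / 80.399 ≈ 0.6219
Gain = 20 log₁₀(0.6219) ≈ -4.13 dB
∠H = 0.00° − 84.29° = -84.29°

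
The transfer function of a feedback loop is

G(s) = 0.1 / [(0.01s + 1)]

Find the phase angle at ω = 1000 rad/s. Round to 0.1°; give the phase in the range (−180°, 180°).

At ω = 1000 rad/s:
pole (1 + j1000·0.01) = 1 + j10 → |·| ≈ 10.05, ∠ ≈ 84.29°
∠G = (0°) − (84.29°) = -84.29°

-84.3°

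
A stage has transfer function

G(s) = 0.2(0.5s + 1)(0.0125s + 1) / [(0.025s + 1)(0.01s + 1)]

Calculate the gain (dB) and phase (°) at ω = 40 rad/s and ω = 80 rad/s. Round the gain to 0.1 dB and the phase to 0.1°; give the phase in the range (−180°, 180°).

ω = 40: 9.4 dB, 46.9°; ω = 80: 11.9 dB, 31.5°

At ω = 40 rad/s:
zero (1 + j40·0.5) = 1 + j20 → |·| ≈ 20.025, ∠ ≈ 87.14°
zero (1 + j40·0.0125) = 1 + j0.5 → |·| ≈ 1.118, ∠ ≈ 26.57°
pole (1 + j40·0.025) = 1 + j1 → |·| ≈ 1.4142, ∠ ≈ 45.00°
pole (1 + j40·0.01) = 1 + j0.4 → |·| ≈ 1.077, ∠ ≈ 21.80°
|G| = 0.2 · 20.025 · 1.118 / (1.4142 · 1.077) ≈ 2.9398
Gain = 20 log₁₀(2.9398) ≈ 9.37 dB
∠G = (87.14° + 26.57°) − (45.00° + 21.80°) = 46.91°

At ω = 80 rad/s:
zero (1 + j80·0.5) = 1 + j40 → |·| ≈ 40.012, ∠ ≈ 88.57°
zero (1 + j80·0.0125) = 1 + j1 → |·| ≈ 1.4142, ∠ ≈ 45.00°
pole (1 + j80·0.025) = 1 + j2 → |·| ≈ 2.2361, ∠ ≈ 63.43°
pole (1 + j80·0.01) = 1 + j0.8 → |·| ≈ 1.2806, ∠ ≈ 38.66°
|G| = 0.2 · 40.012 · 1.4142 / (2.2361 · 1.2806) ≈ 3.9521
Gain = 20 log₁₀(3.9521) ≈ 11.94 dB
∠G = (88.57° + 45.00°) − (63.43° + 38.66°) = 31.48°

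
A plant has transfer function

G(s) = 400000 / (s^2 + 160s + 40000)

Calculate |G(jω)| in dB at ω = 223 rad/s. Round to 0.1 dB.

20.7 dB

At s = jω = j223:
quadratic: (j223)² + 160·j223 + 40000 = -9729 + j35680 → |·| ≈ 36983, ∠ ≈ 105.25°
|G| = 400000 / 36983 ≈ 10.816
Gain = 20 log₁₀(10.816) ≈ 20.68 dB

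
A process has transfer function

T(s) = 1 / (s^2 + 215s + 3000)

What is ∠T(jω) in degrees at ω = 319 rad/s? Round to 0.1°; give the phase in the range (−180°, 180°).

Substitute s = j319:
Numerator: 1 = 1 + j0
Denominator: (j319)^2 + 215(j319) + 3000 = -98761 + j68585
|N| = √(1² + 0²) ≈ 1, ∠N ≈ 0.00°
|D| = √(98761² + 68585²) ≈ 1.2024e+05, ∠D ≈ 145.22°
∠T = 0.00° − 145.22° = -145.22°

-145.2°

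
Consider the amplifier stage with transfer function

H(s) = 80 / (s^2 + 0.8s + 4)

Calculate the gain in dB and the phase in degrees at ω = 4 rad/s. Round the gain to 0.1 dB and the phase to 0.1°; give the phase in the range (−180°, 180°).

16.2 dB, -165.1°

At s = jω = j4:
quadratic: (j4)² + 0.8·j4 + 4 = -12 + j3.2 → |·| ≈ 12.419, ∠ ≈ 165.07°
|H| = 80 / 12.419 ≈ 6.4417
Gain = 20 log₁₀(6.4417) ≈ 16.18 dB
∠H = 0.00° − 165.07° = -165.07°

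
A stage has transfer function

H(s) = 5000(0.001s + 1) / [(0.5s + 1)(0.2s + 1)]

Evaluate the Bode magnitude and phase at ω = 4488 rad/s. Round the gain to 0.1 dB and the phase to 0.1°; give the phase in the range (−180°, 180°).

At ω = 4488 rad/s:
zero (1 + j4488·0.001) = 1 + j4.488 → |·| ≈ 4.5981, ∠ ≈ 77.44°
pole (1 + j4488·0.5) = 1 + j2244 → |·| ≈ 2244, ∠ ≈ 89.97°
pole (1 + j4488·0.2) = 1 + j897.6 → |·| ≈ 897.6, ∠ ≈ 89.94°
|H| = 5000 · 4.5981 / (2244 · 897.6) ≈ 0.011414
Gain = 20 log₁₀(0.011414) ≈ -38.85 dB
∠H = (77.44°) − (89.97° + 89.94°) = -102.47°

-38.9 dB, -102.5°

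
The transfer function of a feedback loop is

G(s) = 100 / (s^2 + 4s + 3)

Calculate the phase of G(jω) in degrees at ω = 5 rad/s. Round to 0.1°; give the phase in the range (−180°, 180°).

-137.7°

Substitute s = j5:
Numerator: 100 = 100 + j0
Denominator: (j5)^2 + 4(j5) + 3 = -22 + j20
|N| = √(100² + 0²) ≈ 100, ∠N ≈ 0.00°
|D| = √(22² + 20²) ≈ 29.732, ∠D ≈ 137.73°
∠G = 0.00° − 137.73° = -137.73°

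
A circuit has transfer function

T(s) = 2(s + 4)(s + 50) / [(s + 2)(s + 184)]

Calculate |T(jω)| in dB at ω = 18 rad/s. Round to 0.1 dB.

At s = jω = j18:
zero (s+4): 4 + j18 → |·| = √(4²+18²) = √340 ≈ 18.439, ∠ = arctan(18/4) ≈ 77.47°
zero (s+50): 50 + j18 → |·| = √(50²+18²) = √2824 ≈ 53.141, ∠ = arctan(18/50) ≈ 19.80°
pole (s+2): 2 + j18 → |·| = √(2²+18²) = √328 ≈ 18.111, ∠ = arctan(18/2) ≈ 83.66°
pole (s+184): 184 + j18 → |·| = √(184²+18²) = √34180 ≈ 184.88, ∠ = arctan(18/184) ≈ 5.59°
|T| = 2 · 979.87 / 3348.4 ≈ 0.58528
Gain = 20 log₁₀(0.58528) ≈ -4.65 dB

-4.7 dB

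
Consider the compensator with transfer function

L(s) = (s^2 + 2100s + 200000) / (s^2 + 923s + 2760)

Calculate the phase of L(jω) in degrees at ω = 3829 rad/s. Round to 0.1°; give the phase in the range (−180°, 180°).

Substitute s = j3829:
Numerator: (j3829)^2 + 2100(j3829) + 200000 = -14461241 + j8040900
Denominator: (j3829)^2 + 923(j3829) + 2760 = -14658481 + j3534167
|N| = √(14461241² + 8040900²) ≈ 1.6546e+07, ∠N ≈ 150.92°
|D| = √(14658481² + 3534167²) ≈ 1.5079e+07, ∠D ≈ 166.44°
∠L = 150.92° − 166.44° = -15.52°

-15.5°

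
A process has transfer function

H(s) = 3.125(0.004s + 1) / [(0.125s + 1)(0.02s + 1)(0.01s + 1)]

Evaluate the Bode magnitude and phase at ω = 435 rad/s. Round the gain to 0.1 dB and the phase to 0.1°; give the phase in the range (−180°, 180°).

At ω = 435 rad/s:
zero (1 + j435·0.004) = 1 + j1.74 → |·| ≈ 2.0069, ∠ ≈ 60.11°
pole (1 + j435·0.125) = 1 + j54.375 → |·| ≈ 54.384, ∠ ≈ 88.95°
pole (1 + j435·0.02) = 1 + j8.7 → |·| ≈ 8.7573, ∠ ≈ 83.44°
pole (1 + j435·0.01) = 1 + j4.35 → |·| ≈ 4.4635, ∠ ≈ 77.05°
|H| = 3.125 · 2.0069 / (54.384 · 8.7573 · 4.4635) ≈ 0.0029503
Gain = 20 log₁₀(0.0029503) ≈ -50.60 dB
∠H = (60.11°) − (88.95° + 83.44° + 77.05°) = -189.33° ≡ 170.67° (principal value)

-50.6 dB, 170.7°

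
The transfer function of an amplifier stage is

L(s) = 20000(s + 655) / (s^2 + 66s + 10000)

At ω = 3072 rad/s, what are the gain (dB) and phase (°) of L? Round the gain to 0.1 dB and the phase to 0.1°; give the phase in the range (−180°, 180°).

At s = jω = j3072:
zero (s+655): 655 + j3072 → |·| = √(655²+3072²) = √9866209 ≈ 3141.1, ∠ = arctan(3072/655) ≈ 77.96°
quadratic: (j3072)² + 66·j3072 + 10000 = -9427184 + j202752 → |·| ≈ 9.4294e+06, ∠ ≈ 178.77°
|L| = 20000 · 3141.1 / 9.4294e+06 ≈ 6.6624
Gain = 20 log₁₀(6.6624) ≈ 16.47 dB
∠L = 77.96° − 178.77° = -100.81°

16.5 dB, -100.8°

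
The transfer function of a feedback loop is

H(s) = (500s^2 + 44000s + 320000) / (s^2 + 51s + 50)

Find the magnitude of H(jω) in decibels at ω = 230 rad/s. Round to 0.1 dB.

54.3 dB

Substitute s = j230:
Numerator: 500(j230)^2 + 44000(j230) + 320000 = -26130000 + j10120000
Denominator: (j230)^2 + 51(j230) + 50 = -52850 + j11730
|N| = √(26130000² + 10120000²) ≈ 2.8021e+07, ∠N ≈ 158.83°
|D| = √(52850² + 11730²) ≈ 54136, ∠D ≈ 167.49°
|H| = 2.8021e+07 / 54136 ≈ 517.6
Gain = 20 log₁₀(517.6) ≈ 54.28 dB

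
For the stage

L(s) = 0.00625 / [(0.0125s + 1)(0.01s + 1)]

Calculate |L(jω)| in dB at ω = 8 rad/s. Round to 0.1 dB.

-44.2 dB

At ω = 8 rad/s:
pole (1 + j8·0.0125) = 1 + j0.1 → |·| ≈ 1.005, ∠ ≈ 5.71°
pole (1 + j8·0.01) = 1 + j0.08 → |·| ≈ 1.0032, ∠ ≈ 4.57°
|L| = 0.00625 · 1 / (1.005 · 1.0032) ≈ 0.0061991
Gain = 20 log₁₀(0.0061991) ≈ -44.15 dB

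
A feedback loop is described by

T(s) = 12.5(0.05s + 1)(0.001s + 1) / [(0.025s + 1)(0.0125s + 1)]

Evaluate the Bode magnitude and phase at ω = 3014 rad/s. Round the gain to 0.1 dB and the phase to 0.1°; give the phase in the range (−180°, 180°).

At ω = 3014 rad/s:
zero (1 + j3014·0.05) = 1 + j150.7 → |·| ≈ 150.7, ∠ ≈ 89.62°
zero (1 + j3014·0.001) = 1 + j3.014 → |·| ≈ 3.1756, ∠ ≈ 71.64°
pole (1 + j3014·0.025) = 1 + j75.35 → |·| ≈ 75.357, ∠ ≈ 89.24°
pole (1 + j3014·0.0125) = 1 + j37.675 → |·| ≈ 37.688, ∠ ≈ 88.48°
|T| = 12.5 · 150.7 · 3.1756 / (75.357 · 37.688) ≈ 2.1063
Gain = 20 log₁₀(2.1063) ≈ 6.47 dB
∠T = (89.62° + 71.64°) − (89.24° + 88.48°) = -16.46°

6.5 dB, -16.5°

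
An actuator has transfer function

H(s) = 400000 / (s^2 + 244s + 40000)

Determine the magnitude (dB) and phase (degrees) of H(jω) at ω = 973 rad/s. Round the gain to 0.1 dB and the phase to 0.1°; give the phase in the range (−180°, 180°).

At s = jω = j973:
quadratic: (j973)² + 244·j973 + 40000 = -906729 + j237412 → |·| ≈ 9.373e+05, ∠ ≈ 165.33°
|H| = 400000 / 9.373e+05 ≈ 0.42676
Gain = 20 log₁₀(0.42676) ≈ -7.40 dB
∠H = 0.00° − 165.33° = -165.33°

-7.4 dB, -165.3°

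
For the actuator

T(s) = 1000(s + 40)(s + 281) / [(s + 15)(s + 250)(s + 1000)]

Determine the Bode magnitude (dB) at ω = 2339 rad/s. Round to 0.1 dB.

-8.1 dB

At s = jω = j2339:
zero (s+40): 40 + j2339 → |·| = √(40²+2339²) = √5472521 ≈ 2339.3, ∠ = arctan(2339/40) ≈ 89.02°
zero (s+281): 281 + j2339 → |·| = √(281²+2339²) = √5549882 ≈ 2355.8, ∠ = arctan(2339/281) ≈ 83.15°
pole (s+15): 15 + j2339 → |·| = √(15²+2339²) = √5471146 ≈ 2339, ∠ = arctan(2339/15) ≈ 89.63°
pole (s+250): 250 + j2339 → |·| = √(250²+2339²) = √5533421 ≈ 2352.3, ∠ = arctan(2339/250) ≈ 83.90°
pole (s+1000): 1000 + j2339 → |·| = √(1000²+2339²) = √6470921 ≈ 2543.8, ∠ = arctan(2339/1000) ≈ 66.85°
|T| = 1000 · 5.5109e+06 / 1.3996e+10 ≈ 0.39375
Gain = 20 log₁₀(0.39375) ≈ -8.10 dB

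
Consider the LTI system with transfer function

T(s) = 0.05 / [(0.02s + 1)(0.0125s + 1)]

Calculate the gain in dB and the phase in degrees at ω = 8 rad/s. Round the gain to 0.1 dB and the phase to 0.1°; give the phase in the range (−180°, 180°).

At ω = 8 rad/s:
pole (1 + j8·0.02) = 1 + j0.16 → |·| ≈ 1.0127, ∠ ≈ 9.09°
pole (1 + j8·0.0125) = 1 + j0.1 → |·| ≈ 1.005, ∠ ≈ 5.71°
|T| = 0.05 · 1 / (1.0127 · 1.005) ≈ 0.049127
Gain = 20 log₁₀(0.049127) ≈ -26.17 dB
∠T = (0°) − (9.09° + 5.71°) = -14.80°

-26.2 dB, -14.8°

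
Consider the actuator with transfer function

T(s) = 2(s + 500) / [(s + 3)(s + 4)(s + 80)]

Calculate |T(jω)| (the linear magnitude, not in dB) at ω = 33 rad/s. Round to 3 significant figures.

0.0105

At s = jω = j33:
zero (s+500): 500 + j33 → |·| = √(500²+33²) = √251089 ≈ 501.09, ∠ = arctan(33/500) ≈ 3.78°
pole (s+3): 3 + j33 → |·| = √(3²+33²) = √1098 ≈ 33.136, ∠ = arctan(33/3) ≈ 84.81°
pole (s+4): 4 + j33 → |·| = √(4²+33²) = √1105 ≈ 33.242, ∠ = arctan(33/4) ≈ 83.09°
pole (s+80): 80 + j33 → |·| = √(80²+33²) = √7489 ≈ 86.539, ∠ = arctan(33/80) ≈ 22.42°
|T| = 2 · 501.09 / 95323 ≈ 0.010514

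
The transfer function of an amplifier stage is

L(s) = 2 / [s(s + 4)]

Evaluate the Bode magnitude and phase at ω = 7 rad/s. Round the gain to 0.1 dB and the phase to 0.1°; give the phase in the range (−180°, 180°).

-29.0 dB, -150.3°

At s = jω = j7:
pole (s+4): 4 + j7 → |·| = √(4²+7²) = √65 ≈ 8.0623, ∠ = arctan(7/4) ≈ 60.26°
pole at origin: |s| = 7, ∠ = 90.00° (in denominator)
|L| = 2 / 56.436 ≈ 0.035438
Gain = 20 log₁₀(0.035438) ≈ -29.01 dB
∠L = 0.00° − 150.26° = -150.26°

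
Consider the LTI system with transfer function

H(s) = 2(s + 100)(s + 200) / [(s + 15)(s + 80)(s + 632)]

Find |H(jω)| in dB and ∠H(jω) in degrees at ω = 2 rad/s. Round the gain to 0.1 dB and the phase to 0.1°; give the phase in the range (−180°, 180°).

-25.6 dB, -7.5°

At s = jω = j2:
zero (s+100): 100 + j2 → |·| = √(100²+2²) = √10004 ≈ 100.02, ∠ = arctan(2/100) ≈ 1.15°
zero (s+200): 200 + j2 → |·| = √(200²+2²) = √40004 ≈ 200.01, ∠ = arctan(2/200) ≈ 0.57°
pole (s+15): 15 + j2 → |·| = √(15²+2²) = √229 ≈ 15.133, ∠ = arctan(2/15) ≈ 7.59°
pole (s+80): 80 + j2 → |·| = √(80²+2²) = √6404 ≈ 80.025, ∠ = arctan(2/80) ≈ 1.43°
pole (s+632): 632 + j2 → |·| = √(632²+2²) = √399428 ≈ 632, ∠ = arctan(2/632) ≈ 0.18°
|H| = 2 · 20005 / 7.6536e+05 ≈ 0.052276
Gain = 20 log₁₀(0.052276) ≈ -25.63 dB
∠H = 1.72° − 9.20° = -7.48°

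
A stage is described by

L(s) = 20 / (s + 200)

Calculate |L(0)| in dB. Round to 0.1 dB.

-20.0 dB

L(0) = 20 / 200 = 0.1
20 log₁₀(0.1) ≈ -20.00 dB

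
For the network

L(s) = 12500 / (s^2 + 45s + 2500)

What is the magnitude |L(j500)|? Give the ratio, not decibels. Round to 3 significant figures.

0.0503

At s = jω = j500:
quadratic: (j500)² + 45·j500 + 2500 = -247500 + j22500 → |·| ≈ 2.4852e+05, ∠ ≈ 174.81°
|L| = 12500 / 2.4852e+05 ≈ 0.050298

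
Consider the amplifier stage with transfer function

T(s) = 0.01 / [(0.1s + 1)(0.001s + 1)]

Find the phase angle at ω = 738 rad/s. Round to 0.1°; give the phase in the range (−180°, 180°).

At ω = 738 rad/s:
pole (1 + j738·0.1) = 1 + j73.8 → |·| ≈ 73.807, ∠ ≈ 89.22°
pole (1 + j738·0.001) = 1 + j0.738 → |·| ≈ 1.2428, ∠ ≈ 36.43°
∠T = (0°) − (89.22° + 36.43°) = -125.65°

-125.7°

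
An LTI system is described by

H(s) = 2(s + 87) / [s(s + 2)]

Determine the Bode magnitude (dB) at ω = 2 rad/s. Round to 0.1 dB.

29.8 dB

At s = jω = j2:
zero (s+87): 87 + j2 → |·| = √(87²+2²) = √7573 ≈ 87.023, ∠ = arctan(2/87) ≈ 1.32°
pole (s+2): 2 + j2 → |·| = √(2²+2²) = √8 ≈ 2.8284, ∠ = arctan(2/2) ≈ 45.00°
pole at origin: |s| = 2, ∠ = 90.00° (in denominator)
|H| = 2 · 87.023 / 5.6568 ≈ 30.768
Gain = 20 log₁₀(30.768) ≈ 29.76 dB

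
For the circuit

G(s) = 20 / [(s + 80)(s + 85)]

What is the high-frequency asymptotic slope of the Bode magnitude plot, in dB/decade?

-40 dB/decade

Each pole contributes −20 dB/decade at high frequency; each zero contributes +20 dB/decade.
Net: 0 zero(s) − 2 pole(s) → -40 dB/decade.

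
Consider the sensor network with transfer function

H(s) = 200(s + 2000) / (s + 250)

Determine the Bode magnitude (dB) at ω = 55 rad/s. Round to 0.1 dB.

At s = jω = j55:
zero (s+2000): 2000 + j55 → |·| = √(2000²+55²) = √4003025 ≈ 2000.8, ∠ = arctan(55/2000) ≈ 1.58°
pole (s+250): 250 + j55 → |·| = √(250²+55²) = √65525 ≈ 255.98, ∠ = arctan(55/250) ≈ 12.41°
|H| = 200 · 2000.8 / 255.98 ≈ 1563.2
Gain = 20 log₁₀(1563.2) ≈ 63.88 dB

63.9 dB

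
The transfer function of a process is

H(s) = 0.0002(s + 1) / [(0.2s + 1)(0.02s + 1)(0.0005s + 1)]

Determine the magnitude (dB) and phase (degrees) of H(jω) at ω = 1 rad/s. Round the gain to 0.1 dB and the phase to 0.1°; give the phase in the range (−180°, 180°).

At ω = 1 rad/s:
zero (1 + j1·1) = 1 + j1 → |·| ≈ 1.4142, ∠ ≈ 45.00°
pole (1 + j1·0.2) = 1 + j0.2 → |·| ≈ 1.0198, ∠ ≈ 11.31°
pole (1 + j1·0.02) = 1 + j0.02 → |·| ≈ 1.0002, ∠ ≈ 1.15°
pole (1 + j1·0.0005) = 1 + j0.0005 → |·| ≈ 1, ∠ ≈ 0.03°
|H| = 0.0002 · 1.4142 / (1.0198 · 1.0002 · 1) ≈ 0.00027729
Gain = 20 log₁₀(0.00027729) ≈ -71.14 dB
∠H = (45.00°) − (11.31° + 1.15° + 0.03°) = 32.51°

-71.1 dB, 32.5°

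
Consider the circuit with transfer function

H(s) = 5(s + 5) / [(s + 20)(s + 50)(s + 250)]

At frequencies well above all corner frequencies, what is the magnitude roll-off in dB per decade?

Each pole contributes −20 dB/decade at high frequency; each zero contributes +20 dB/decade.
Net: 1 zero(s) − 3 pole(s) → -40 dB/decade.

-40 dB/decade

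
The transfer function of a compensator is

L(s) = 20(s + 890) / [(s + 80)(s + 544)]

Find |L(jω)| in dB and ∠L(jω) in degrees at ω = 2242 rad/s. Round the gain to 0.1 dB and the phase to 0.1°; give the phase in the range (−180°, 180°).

-40.6 dB, -96.0°

At s = jω = j2242:
zero (s+890): 890 + j2242 → |·| = √(890²+2242²) = √5818664 ≈ 2412.2, ∠ = arctan(2242/890) ≈ 68.35°
pole (s+80): 80 + j2242 → |·| = √(80²+2242²) = √5032964 ≈ 2243.4, ∠ = arctan(2242/80) ≈ 87.96°
pole (s+544): 544 + j2242 → |·| = √(544²+2242²) = √5322500 ≈ 2307.1, ∠ = arctan(2242/544) ≈ 76.36°
|L| = 20 · 2412.2 / 5.1757e+06 ≈ 0.0093213
Gain = 20 log₁₀(0.0093213) ≈ -40.61 dB
∠L = 68.35° − 164.32° = -95.97°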